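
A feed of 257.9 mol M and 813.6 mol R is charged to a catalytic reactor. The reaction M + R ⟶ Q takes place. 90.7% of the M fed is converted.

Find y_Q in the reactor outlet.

0.279

M reacted = 0.907 × 257.9 = 233.9 mol; ν_M = −1, so ξ = 233.9/1 = 233.9 mol.
Outlet amounts (n = n₀ + ν ξ):
  M: 257.9 − 1(233.9) = 23.98
  R: 813.6 − 1(233.9) = 579.7
  Q: 0 + 1(233.9) = 233.9
Total out = 837.6 mol; y_Q = 233.9 / 837.6 = 0.2793.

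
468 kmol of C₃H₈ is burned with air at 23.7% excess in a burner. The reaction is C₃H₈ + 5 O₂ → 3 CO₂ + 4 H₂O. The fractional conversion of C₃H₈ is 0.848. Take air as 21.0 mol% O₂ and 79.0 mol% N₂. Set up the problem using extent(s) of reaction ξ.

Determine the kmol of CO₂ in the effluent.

Stoichiometric O₂ = 5 × 468 = 2340 kmol; O₂ fed = 2340 × 1.237 = 2895 kmol.
N₂ fed = 2895 × 79/21 = 10890 kmol.
Fuel reacted = 0.848 × 468 → ξ = 396.9 kmol.
Outlet (n = n₀ + ν ξ):
  C₃H₈: 468 − 1(396.9) = 71.14
  O₂: 2895 − 5(396.9) = 910.3
  N₂: 10890 (inert)
  CO₂: 0 + 3(396.9) = 1191
  H₂O: 0 + 4(396.9) = 1587

1190 kmol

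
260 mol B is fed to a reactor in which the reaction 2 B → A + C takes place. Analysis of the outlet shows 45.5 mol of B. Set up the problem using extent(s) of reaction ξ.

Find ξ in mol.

For B: n = n₀ − 2ξ → 45.5 = 260 − 2ξ, giving ξ = 107.2 mol.
Outlet amounts (n = n₀ + ν ξ):
  B: 260 − 2(107.2) = 45.5
  A: 0 + 1(107.2) = 107.2
  C: 0 + 1(107.2) = 107.2

ξ = 107 mol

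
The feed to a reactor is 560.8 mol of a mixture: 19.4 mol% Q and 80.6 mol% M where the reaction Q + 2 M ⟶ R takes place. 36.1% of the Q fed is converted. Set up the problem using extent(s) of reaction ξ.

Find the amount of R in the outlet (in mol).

Q reacted = 0.361 × 108.8 = 39.28 mol; ν_Q = −1, so ξ = 39.28/1 = 39.28 mol.
Outlet amounts (n = n₀ + ν ξ):
  Q: 108.8 − 1(39.28) = 69.52
  M: 452 − 2(39.28) = 373.5
  R: 0 + 1(39.28) = 39.28

39.3 mol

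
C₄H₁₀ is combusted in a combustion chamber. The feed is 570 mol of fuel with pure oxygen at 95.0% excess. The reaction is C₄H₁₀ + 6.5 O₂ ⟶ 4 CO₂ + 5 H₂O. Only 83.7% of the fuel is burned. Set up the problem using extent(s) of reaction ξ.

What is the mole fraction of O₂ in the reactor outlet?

0.485

Stoichiometric O₂ = 6.5 × 570 = 3705 mol; O₂ fed = 3705 × 1.950 = 7225 mol.
Fuel reacted = 0.837 × 570 → ξ = 477.1 mol.
Outlet (n = n₀ + ν ξ):
  C₄H₁₀: 570 − 1(477.1) = 92.91
  O₂: 7225 − 6.5(477.1) = 4124
  CO₂: 0 + 4(477.1) = 1908
  H₂O: 0 + 5(477.1) = 2385
Total out = 8510 mol; y_O₂ = 4124 / 8510 = 0.4845.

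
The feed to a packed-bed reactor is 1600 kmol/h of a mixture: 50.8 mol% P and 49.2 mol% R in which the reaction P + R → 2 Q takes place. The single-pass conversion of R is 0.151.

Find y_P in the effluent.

R reacted = 0.151 × 787.2 = 118.9 kmol/h; ν_R = −1, so ξ = 118.9/1 = 118.9 kmol/h.
Outlet amounts (n = n₀ + ν ξ):
  P: 812.8 − 1(118.9) = 693.9
  R: 787.2 − 1(118.9) = 668.3
  Q: 0 + 2(118.9) = 237.7
Total out = 1600 kmol/h; y_P = 693.9 / 1600 = 0.4337.

0.434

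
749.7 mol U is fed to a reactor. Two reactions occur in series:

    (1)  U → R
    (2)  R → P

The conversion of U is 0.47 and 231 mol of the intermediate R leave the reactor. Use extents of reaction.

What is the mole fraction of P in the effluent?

0.162

Conversion of U: U consumed = 1ξ₁ = 0.47 × 749.7 → ξ₁ = 352.4 mol.
R balance: n_R = 0 + 1ξ₁ − 1ξ₂ = 231 → ξ₂ = (1·352.4 − 231)/1 = 121.4 mol.
Outlet amounts (n = n₀ + Σ ν·ξ):
  U: 749.7 − 1(352.4) = 397.3
  R: 0 + 1(352.4) − 1(121.4) = 231
  P: 0 + 1(121.4) = 121.4
Total out = 749.7 mol; y_P = 121.4 / 749.7 = 0.1619.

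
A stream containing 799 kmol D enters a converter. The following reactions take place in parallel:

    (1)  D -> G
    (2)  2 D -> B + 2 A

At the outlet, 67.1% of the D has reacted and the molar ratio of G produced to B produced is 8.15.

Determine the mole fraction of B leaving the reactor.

0.062

Conversion of D: D consumed = 0.671 × 799 = 536.1 kmol = 1ξ₁ + 2ξ₂.
Selectivity: 1ξ₁ / (1ξ₂) = 8.15 → ξ₁ = 8.15 ξ₂.
Substitute: (1·8.15 + 2) ξ₂ = 536.1 → ξ₂ = 52.82 kmol, ξ₁ = 430.5 kmol.
Outlet amounts (n = n₀ + Σ ν·ξ):
  D: 799 − 1(430.5) − 2(52.82) = 262.9
  G: 0 + 1(430.5) = 430.5
  B: 0 + 1(52.82) = 52.82
  A: 0 + 2(52.82) = 105.6
Total out = 851.8 kmol; y_B = 52.82 / 851.8 = 0.06201.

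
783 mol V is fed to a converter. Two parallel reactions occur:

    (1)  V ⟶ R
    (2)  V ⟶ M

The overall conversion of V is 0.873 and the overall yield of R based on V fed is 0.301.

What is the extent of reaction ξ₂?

Yield of R: 1ξ₁ / 783 = 0.301 → ξ₁ = 235.7 mol.
Conversion of V: 1ξ₁ + 1ξ₂ = 0.873 × 783 = 683.6 → ξ₂ = 447.9 mol.
Outlet amounts (n = n₀ + Σ ν·ξ):
  V: 783 − 1(235.7) − 1(447.9) = 99.44
  R: 0 + 1(235.7) = 235.7
  M: 0 + 1(447.9) = 447.9

ξ₂ = 448 mol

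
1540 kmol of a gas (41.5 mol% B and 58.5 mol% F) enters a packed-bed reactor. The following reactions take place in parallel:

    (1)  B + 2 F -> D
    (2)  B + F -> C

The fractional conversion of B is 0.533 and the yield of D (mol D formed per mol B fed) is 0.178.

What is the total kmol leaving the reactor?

1090 kmol

Yield of D: 1ξ₁ / 639.1 = 0.178 → ξ₁ = 113.8 kmol.
Conversion of B: 1ξ₁ + 1ξ₂ = 0.533 × 639.1 = 340.6 → ξ₂ = 226.9 kmol.
Outlet amounts (n = n₀ + Σ ν·ξ):
  B: 639.1 − 1(113.8) − 1(226.9) = 298.5
  F: 900.9 − 2(113.8) − 1(226.9) = 446.5
  D: 0 + 1(113.8) = 113.8
  C: 0 + 1(226.9) = 226.9
Total out = 298.5 + 446.5 + 113.8 + 226.9 = 1086 kmol.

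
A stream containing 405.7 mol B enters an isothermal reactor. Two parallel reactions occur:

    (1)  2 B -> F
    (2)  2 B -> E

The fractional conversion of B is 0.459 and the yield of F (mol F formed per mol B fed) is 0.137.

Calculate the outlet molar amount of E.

Yield of F: 1ξ₁ / 405.7 = 0.137 → ξ₁ = 55.58 mol.
Conversion of B: 2ξ₁ + 2ξ₂ = 0.459 × 405.7 = 186.2 → ξ₂ = 37.53 mol.
Outlet amounts (n = n₀ + Σ ν·ξ):
  B: 405.7 − 2(55.58) − 2(37.53) = 219.5
  F: 0 + 1(55.58) = 55.58
  E: 0 + 1(37.53) = 37.53

37.5 mol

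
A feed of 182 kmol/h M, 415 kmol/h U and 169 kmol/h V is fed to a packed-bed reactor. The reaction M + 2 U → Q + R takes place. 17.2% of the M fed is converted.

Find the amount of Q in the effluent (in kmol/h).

31.3 kmol/h

M reacted = 0.172 × 182 = 31.3 kmol/h; ν_M = −1, so ξ = 31.3/1 = 31.3 kmol/h.
Outlet amounts (n = n₀ + ν ξ):
  M: 182 − 1(31.3) = 150.7
  U: 415 − 2(31.3) = 352.4
  Q: 0 + 1(31.3) = 31.3
  R: 0 + 1(31.3) = 31.3
  V: 169 (inert)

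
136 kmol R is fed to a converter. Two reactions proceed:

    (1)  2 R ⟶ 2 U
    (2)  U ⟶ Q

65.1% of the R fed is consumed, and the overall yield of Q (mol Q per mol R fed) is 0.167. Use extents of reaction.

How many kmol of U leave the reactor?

65.8 kmol

Conversion of R: R consumed = 2ξ₁ = 0.651 × 136 → ξ₁ = 44.27 kmol.
Yield of Q: 1ξ₂ / 136 = 0.167 → ξ₂ = 22.71 kmol.
Outlet amounts (n = n₀ + Σ ν·ξ):
  R: 136 − 2(44.27) = 47.46
  U: 0 + 2(44.27) − 1(22.71) = 65.82
  Q: 0 + 1(22.71) = 22.71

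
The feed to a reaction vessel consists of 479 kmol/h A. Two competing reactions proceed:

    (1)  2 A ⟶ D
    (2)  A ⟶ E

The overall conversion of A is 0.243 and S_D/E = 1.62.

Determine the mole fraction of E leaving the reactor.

Conversion of A: A consumed = 0.243 × 479 = 116.4 kmol/h = 2ξ₁ + 1ξ₂.
Selectivity: 1ξ₁ / (1ξ₂) = 1.62 → ξ₁ = 1.62 ξ₂.
Substitute: (2·1.62 + 1) ξ₂ = 116.4 → ξ₂ = 27.45 kmol/h, ξ₁ = 44.47 kmol/h.
Outlet amounts (n = n₀ + Σ ν·ξ):
  A: 479 − 2(44.47) − 1(27.45) = 362.6
  D: 0 + 1(44.47) = 44.47
  E: 0 + 1(27.45) = 27.45
Total out = 434.5 kmol/h; y_E = 27.45 / 434.5 = 0.06318.

0.0632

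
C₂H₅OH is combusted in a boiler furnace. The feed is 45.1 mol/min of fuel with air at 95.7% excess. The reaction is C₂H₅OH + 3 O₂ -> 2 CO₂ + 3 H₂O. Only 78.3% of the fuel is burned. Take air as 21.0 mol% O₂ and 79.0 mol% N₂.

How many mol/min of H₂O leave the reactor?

106 mol/min

Stoichiometric O₂ = 3 × 45.1 = 135.3 mol/min; O₂ fed = 135.3 × 1.957 = 264.8 mol/min.
N₂ fed = 264.8 × 79/21 = 996.1 mol/min.
Fuel reacted = 0.783 × 45.1 → ξ = 35.31 mol/min.
Outlet (n = n₀ + ν ξ):
  C₂H₅OH: 45.1 − 1(35.31) = 9.787
  O₂: 264.8 − 3(35.31) = 158.8
  N₂: 996.1 (inert)
  CO₂: 0 + 2(35.31) = 70.63
  H₂O: 0 + 3(35.31) = 105.9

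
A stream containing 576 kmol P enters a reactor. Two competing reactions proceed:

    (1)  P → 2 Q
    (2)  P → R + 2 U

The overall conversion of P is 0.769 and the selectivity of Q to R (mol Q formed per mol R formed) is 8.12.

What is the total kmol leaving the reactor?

Conversion of P: P consumed = 0.769 × 576 = 442.9 kmol = 1ξ₁ + 1ξ₂.
Selectivity: 2ξ₁ / (1ξ₂) = 8.12 → ξ₁ = 4.06 ξ₂.
Substitute: (1·4.06 + 1) ξ₂ = 442.9 → ξ₂ = 87.54 kmol, ξ₁ = 355.4 kmol.
Outlet amounts (n = n₀ + Σ ν·ξ):
  P: 576 − 1(355.4) − 1(87.54) = 133.1
  Q: 0 + 2(355.4) = 710.8
  R: 0 + 1(87.54) = 87.54
  U: 0 + 2(87.54) = 175.1
Total out = 133.1 + 710.8 + 87.54 + 175.1 = 1106 kmol.

1110 kmol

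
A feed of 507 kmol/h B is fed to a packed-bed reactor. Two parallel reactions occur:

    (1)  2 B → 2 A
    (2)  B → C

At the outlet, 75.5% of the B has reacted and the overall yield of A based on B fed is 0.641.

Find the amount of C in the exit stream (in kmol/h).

Yield of A: 2ξ₁ / 507 = 0.641 → ξ₁ = 162.5 kmol/h.
Conversion of B: 2ξ₁ + 1ξ₂ = 0.755 × 507 = 382.8 → ξ₂ = 57.8 kmol/h.
Outlet amounts (n = n₀ + Σ ν·ξ):
  B: 507 − 2(162.5) − 1(57.8) = 124.2
  A: 0 + 2(162.5) = 325
  C: 0 + 1(57.8) = 57.8

57.8 kmol/h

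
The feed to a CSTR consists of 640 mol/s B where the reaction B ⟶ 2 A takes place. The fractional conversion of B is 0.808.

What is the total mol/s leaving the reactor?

1160 mol/s

B reacted = 0.808 × 640 = 517.1 mol/s; ν_B = −1, so ξ = 517.1/1 = 517.1 mol/s.
Outlet amounts (n = n₀ + ν ξ):
  B: 640 − 1(517.1) = 122.9
  A: 0 + 2(517.1) = 1034
Total out = 122.9 + 1034 = 1157 mol/s.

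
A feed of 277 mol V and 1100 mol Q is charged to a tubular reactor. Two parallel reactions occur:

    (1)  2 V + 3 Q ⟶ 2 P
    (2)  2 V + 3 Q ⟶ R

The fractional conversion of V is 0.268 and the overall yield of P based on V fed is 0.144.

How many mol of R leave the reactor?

Yield of P: 2ξ₁ / 277 = 0.144 → ξ₁ = 19.94 mol.
Conversion of V: 2ξ₁ + 2ξ₂ = 0.268 × 277 = 74.24 → ξ₂ = 17.17 mol.
Outlet amounts (n = n₀ + Σ ν·ξ):
  V: 277 − 2(19.94) − 2(17.17) = 202.8
  Q: 1100 − 3(19.94) − 3(17.17) = 988.6
  P: 0 + 2(19.94) = 39.89
  R: 0 + 1(17.17) = 17.17

17.2 mol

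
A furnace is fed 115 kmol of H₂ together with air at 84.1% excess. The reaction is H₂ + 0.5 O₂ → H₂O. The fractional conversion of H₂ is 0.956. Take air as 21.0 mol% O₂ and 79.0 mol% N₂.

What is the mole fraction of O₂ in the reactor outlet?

Stoichiometric O₂ = 0.5 × 115 = 57.5 kmol; O₂ fed = 57.5 × 1.841 = 105.9 kmol.
N₂ fed = 105.9 × 79/21 = 398.2 kmol.
Fuel reacted = 0.956 × 115 → ξ = 109.9 kmol.
Outlet (n = n₀ + ν ξ):
  H₂: 115 − 1(109.9) = 5.06
  O₂: 105.9 − 0.5(109.9) = 50.89
  N₂: 398.2 (inert)
  H₂O: 0 + 1(109.9) = 109.9
Total out = 564.1 kmol; y_O₂ = 50.89 / 564.1 = 0.09021.

0.0902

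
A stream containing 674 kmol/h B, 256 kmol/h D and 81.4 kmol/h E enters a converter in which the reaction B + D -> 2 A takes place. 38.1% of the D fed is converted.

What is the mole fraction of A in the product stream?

D reacted = 0.381 × 256 = 97.54 kmol/h; ν_D = −1, so ξ = 97.54/1 = 97.54 kmol/h.
Outlet amounts (n = n₀ + ν ξ):
  B: 674 − 1(97.54) = 576.5
  D: 256 − 1(97.54) = 158.5
  A: 0 + 2(97.54) = 195.1
  E: 81.4 (inert)
Total out = 1011 kmol/h; y_A = 195.1 / 1011 = 0.1929.

0.193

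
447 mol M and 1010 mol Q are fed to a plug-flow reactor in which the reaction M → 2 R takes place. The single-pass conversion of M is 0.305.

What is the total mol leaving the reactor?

M reacted = 0.305 × 447 = 136.3 mol; ν_M = −1, so ξ = 136.3/1 = 136.3 mol.
Outlet amounts (n = n₀ + ν ξ):
  M: 447 − 1(136.3) = 310.7
  R: 0 + 2(136.3) = 272.7
  Q: 1010 (inert)
Total out = 310.7 + 272.7 + 1010 = 1593 mol.

1590 mol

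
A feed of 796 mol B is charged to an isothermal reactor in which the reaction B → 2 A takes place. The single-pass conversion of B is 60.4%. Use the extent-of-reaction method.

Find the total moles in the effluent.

1280 mol

B reacted = 0.604 × 796 = 480.8 mol; ν_B = −1, so ξ = 480.8/1 = 480.8 mol.
Outlet amounts (n = n₀ + ν ξ):
  B: 796 − 1(480.8) = 315.2
  A: 0 + 2(480.8) = 961.6
Total out = 315.2 + 961.6 = 1277 mol.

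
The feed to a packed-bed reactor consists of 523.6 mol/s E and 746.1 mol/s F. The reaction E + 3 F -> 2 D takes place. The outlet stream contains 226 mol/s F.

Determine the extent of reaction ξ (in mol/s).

ξ = 173 mol/s

For F: n = n₀ − 3ξ → 226 = 746.1 − 3ξ, giving ξ = 173.4 mol/s.
Outlet amounts (n = n₀ + ν ξ):
  E: 523.6 − 1(173.4) = 350.2
  F: 746.1 − 3(173.4) = 226
  D: 0 + 2(173.4) = 346.7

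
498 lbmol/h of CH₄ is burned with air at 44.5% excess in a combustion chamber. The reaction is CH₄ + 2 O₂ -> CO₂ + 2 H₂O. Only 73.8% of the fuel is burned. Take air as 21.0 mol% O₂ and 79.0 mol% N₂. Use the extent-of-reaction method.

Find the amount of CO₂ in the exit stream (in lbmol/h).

368 lbmol/h

Stoichiometric O₂ = 2 × 498 = 996 lbmol/h; O₂ fed = 996 × 1.445 = 1439 lbmol/h.
N₂ fed = 1439 × 79/21 = 5414 lbmol/h.
Fuel reacted = 0.738 × 498 → ξ = 367.5 lbmol/h.
Outlet (n = n₀ + ν ξ):
  CH₄: 498 − 1(367.5) = 130.5
  O₂: 1439 − 2(367.5) = 704.2
  N₂: 5414 (inert)
  CO₂: 0 + 1(367.5) = 367.5
  H₂O: 0 + 2(367.5) = 735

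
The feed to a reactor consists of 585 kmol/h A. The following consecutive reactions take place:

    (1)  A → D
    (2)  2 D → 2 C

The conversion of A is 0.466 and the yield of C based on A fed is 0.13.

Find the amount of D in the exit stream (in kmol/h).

Conversion of A: A consumed = 1ξ₁ = 0.466 × 585 → ξ₁ = 272.6 kmol/h.
Yield of C: 2ξ₂ / 585 = 0.13 → ξ₂ = 38.02 kmol/h.
Outlet amounts (n = n₀ + Σ ν·ξ):
  A: 585 − 1(272.6) = 312.4
  D: 0 + 1(272.6) − 2(38.02) = 196.6
  C: 0 + 2(38.02) = 76.05

197 kmol/h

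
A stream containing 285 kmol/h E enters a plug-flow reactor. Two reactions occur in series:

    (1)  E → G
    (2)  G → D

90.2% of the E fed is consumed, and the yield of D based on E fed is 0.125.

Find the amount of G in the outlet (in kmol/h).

Conversion of E: E consumed = 1ξ₁ = 0.902 × 285 → ξ₁ = 257.1 kmol/h.
Yield of D: 1ξ₂ / 285 = 0.125 → ξ₂ = 35.62 kmol/h.
Outlet amounts (n = n₀ + Σ ν·ξ):
  E: 285 − 1(257.1) = 27.93
  G: 0 + 1(257.1) − 1(35.62) = 221.4
  D: 0 + 1(35.62) = 35.62

221 kmol/h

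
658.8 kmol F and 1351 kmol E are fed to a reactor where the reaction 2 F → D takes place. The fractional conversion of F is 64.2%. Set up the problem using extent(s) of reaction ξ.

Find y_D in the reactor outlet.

0.118

F reacted = 0.642 × 658.8 = 422.9 kmol; ν_F = −2, so ξ = 422.9/2 = 211.5 kmol.
Outlet amounts (n = n₀ + ν ξ):
  F: 658.8 − 2(211.5) = 235.9
  D: 0 + 1(211.5) = 211.5
  E: 1351 (inert)
Total out = 1798 kmol; y_D = 211.5 / 1798 = 0.1176.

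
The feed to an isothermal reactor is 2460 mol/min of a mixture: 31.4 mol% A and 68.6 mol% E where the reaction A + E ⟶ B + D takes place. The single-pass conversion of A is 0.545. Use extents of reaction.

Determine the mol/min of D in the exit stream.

A reacted = 0.545 × 772.4 = 421 mol/min; ν_A = −1, so ξ = 421/1 = 421 mol/min.
Outlet amounts (n = n₀ + ν ξ):
  A: 772.4 − 1(421) = 351.5
  E: 1688 − 1(421) = 1267
  B: 0 + 1(421) = 421
  D: 0 + 1(421) = 421

421 mol/min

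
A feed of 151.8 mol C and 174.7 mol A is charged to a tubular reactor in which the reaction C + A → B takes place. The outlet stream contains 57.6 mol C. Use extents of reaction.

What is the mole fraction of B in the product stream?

For C: n = n₀ − 1ξ → 57.6 = 151.8 − 1ξ, giving ξ = 94.2 mol.
Outlet amounts (n = n₀ + ν ξ):
  C: 151.8 − 1(94.2) = 57.6
  A: 174.7 − 1(94.2) = 80.5
  B: 0 + 1(94.2) = 94.2
Total out = 232.3 mol; y_B = 94.2 / 232.3 = 0.4055.

0.406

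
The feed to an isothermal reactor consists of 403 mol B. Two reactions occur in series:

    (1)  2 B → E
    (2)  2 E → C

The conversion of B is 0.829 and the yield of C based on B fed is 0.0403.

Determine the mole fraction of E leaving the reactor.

0.612

Conversion of B: B consumed = 2ξ₁ = 0.829 × 403 → ξ₁ = 167 mol.
Yield of C: 1ξ₂ / 403 = 0.0403 → ξ₂ = 16.24 mol.
Outlet amounts (n = n₀ + Σ ν·ξ):
  B: 403 − 2(167) = 68.91
  E: 0 + 1(167) − 2(16.24) = 134.6
  C: 0 + 1(16.24) = 16.24
Total out = 219.7 mol; y_E = 134.6 / 219.7 = 0.6124.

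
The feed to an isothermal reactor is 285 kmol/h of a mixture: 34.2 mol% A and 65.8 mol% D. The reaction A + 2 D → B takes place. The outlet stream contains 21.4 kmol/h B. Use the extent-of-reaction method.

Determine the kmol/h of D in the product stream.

145 kmol/h

For B: n = n₀ + 1ξ → 21.4 = 0 + 1ξ, giving ξ = 21.4 kmol/h.
Outlet amounts (n = n₀ + ν ξ):
  A: 97.47 − 1(21.4) = 76.07
  D: 187.5 − 2(21.4) = 144.7
  B: 0 + 1(21.4) = 21.4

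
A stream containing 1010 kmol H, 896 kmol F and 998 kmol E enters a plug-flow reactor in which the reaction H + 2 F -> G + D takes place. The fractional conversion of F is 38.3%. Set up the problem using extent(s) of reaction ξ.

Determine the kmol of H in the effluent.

838 kmol

F reacted = 0.383 × 896 = 343.2 kmol; ν_F = −2, so ξ = 343.2/2 = 171.6 kmol.
Outlet amounts (n = n₀ + ν ξ):
  H: 1010 − 1(171.6) = 838.4
  F: 896 − 2(171.6) = 552.8
  G: 0 + 1(171.6) = 171.6
  D: 0 + 1(171.6) = 171.6
  E: 998 (inert)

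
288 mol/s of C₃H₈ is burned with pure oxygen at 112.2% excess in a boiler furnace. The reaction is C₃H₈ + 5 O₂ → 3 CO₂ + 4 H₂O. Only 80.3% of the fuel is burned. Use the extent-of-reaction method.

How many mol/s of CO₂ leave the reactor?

694 mol/s

Stoichiometric O₂ = 5 × 288 = 1440 mol/s; O₂ fed = 1440 × 2.122 = 3056 mol/s.
Fuel reacted = 0.803 × 288 → ξ = 231.3 mol/s.
Outlet (n = n₀ + ν ξ):
  C₃H₈: 288 − 1(231.3) = 56.74
  O₂: 3056 − 5(231.3) = 1899
  CO₂: 0 + 3(231.3) = 693.8
  H₂O: 0 + 4(231.3) = 925.1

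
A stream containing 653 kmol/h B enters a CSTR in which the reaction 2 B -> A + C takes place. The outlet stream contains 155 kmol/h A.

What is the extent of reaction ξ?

For A: n = n₀ + 1ξ → 155 = 0 + 1ξ, giving ξ = 155 kmol/h.
Outlet amounts (n = n₀ + ν ξ):
  B: 653 − 2(155) = 343
  A: 0 + 1(155) = 155
  C: 0 + 1(155) = 155

ξ = 155 kmol/h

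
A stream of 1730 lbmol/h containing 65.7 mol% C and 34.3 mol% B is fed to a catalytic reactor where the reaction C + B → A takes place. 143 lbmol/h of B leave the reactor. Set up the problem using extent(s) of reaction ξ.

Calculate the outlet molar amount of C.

686 lbmol/h

For B: n = n₀ − 1ξ → 143 = 593.4 − 1ξ, giving ξ = 450.4 lbmol/h.
Outlet amounts (n = n₀ + ν ξ):
  C: 1137 − 1(450.4) = 686.2
  B: 593.4 − 1(450.4) = 143
  A: 0 + 1(450.4) = 450.4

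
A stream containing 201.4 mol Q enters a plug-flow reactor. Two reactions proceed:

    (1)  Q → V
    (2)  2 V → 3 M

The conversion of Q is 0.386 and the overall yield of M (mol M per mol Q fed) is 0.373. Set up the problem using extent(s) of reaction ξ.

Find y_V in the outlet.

0.122

Conversion of Q: Q consumed = 1ξ₁ = 0.386 × 201.4 → ξ₁ = 77.74 mol.
Yield of M: 3ξ₂ / 201.4 = 0.373 → ξ₂ = 25.04 mol.
Outlet amounts (n = n₀ + Σ ν·ξ):
  Q: 201.4 − 1(77.74) = 123.7
  V: 0 + 1(77.74) − 2(25.04) = 27.66
  M: 0 + 3(25.04) = 75.12
Total out = 226.4 mol; y_V = 27.66 / 226.4 = 0.1221.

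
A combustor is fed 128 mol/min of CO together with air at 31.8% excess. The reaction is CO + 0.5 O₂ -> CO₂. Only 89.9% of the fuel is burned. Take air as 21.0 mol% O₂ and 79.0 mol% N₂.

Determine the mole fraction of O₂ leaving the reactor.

0.0568

Stoichiometric O₂ = 0.5 × 128 = 64 mol/min; O₂ fed = 64 × 1.318 = 84.35 mol/min.
N₂ fed = 84.35 × 79/21 = 317.3 mol/min.
Fuel reacted = 0.899 × 128 → ξ = 115.1 mol/min.
Outlet (n = n₀ + ν ξ):
  CO: 128 − 1(115.1) = 12.93
  O₂: 84.35 − 0.5(115.1) = 26.82
  N₂: 317.3 (inert)
  CO₂: 0 + 1(115.1) = 115.1
Total out = 472.1 mol/min; y_O₂ = 26.82 / 472.1 = 0.0568.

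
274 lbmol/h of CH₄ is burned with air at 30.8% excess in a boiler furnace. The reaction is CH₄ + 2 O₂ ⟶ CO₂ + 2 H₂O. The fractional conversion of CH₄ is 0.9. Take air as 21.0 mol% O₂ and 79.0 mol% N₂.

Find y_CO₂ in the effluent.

0.0669

Stoichiometric O₂ = 2 × 274 = 548 lbmol/h; O₂ fed = 548 × 1.308 = 716.8 lbmol/h.
N₂ fed = 716.8 × 79/21 = 2696 lbmol/h.
Fuel reacted = 0.9 × 274 → ξ = 246.6 lbmol/h.
Outlet (n = n₀ + ν ξ):
  CH₄: 274 − 1(246.6) = 27.4
  O₂: 716.8 − 2(246.6) = 223.6
  N₂: 2696 (inert)
  CO₂: 0 + 1(246.6) = 246.6
  H₂O: 0 + 2(246.6) = 493.2
Total out = 3687 lbmol/h; y_CO₂ = 246.6 / 3687 = 0.06688.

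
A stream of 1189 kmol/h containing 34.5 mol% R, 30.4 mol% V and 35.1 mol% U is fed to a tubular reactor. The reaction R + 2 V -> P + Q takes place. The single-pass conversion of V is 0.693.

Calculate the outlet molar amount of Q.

125 kmol/h

V reacted = 0.693 × 361.5 = 250.5 kmol/h; ν_V = −2, so ξ = 250.5/2 = 125.2 kmol/h.
Outlet amounts (n = n₀ + ν ξ):
  R: 410.2 − 1(125.2) = 285
  V: 361.5 − 2(125.2) = 111
  P: 0 + 1(125.2) = 125.2
  Q: 0 + 1(125.2) = 125.2
  U: 417.3 (inert)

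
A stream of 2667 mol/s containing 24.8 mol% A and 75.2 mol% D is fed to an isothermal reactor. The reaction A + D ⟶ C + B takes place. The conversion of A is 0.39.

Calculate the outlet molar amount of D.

1750 mol/s

A reacted = 0.39 × 661.4 = 258 mol/s; ν_A = −1, so ξ = 258/1 = 258 mol/s.
Outlet amounts (n = n₀ + ν ξ):
  A: 661.4 − 1(258) = 403.5
  D: 2006 − 1(258) = 1748
  C: 0 + 1(258) = 258
  B: 0 + 1(258) = 258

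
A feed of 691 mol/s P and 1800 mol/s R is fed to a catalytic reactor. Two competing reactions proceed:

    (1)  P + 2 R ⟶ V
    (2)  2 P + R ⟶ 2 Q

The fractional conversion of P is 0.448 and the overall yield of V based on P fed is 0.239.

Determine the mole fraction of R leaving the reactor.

0.669

Yield of V: 1ξ₁ / 691 = 0.239 → ξ₁ = 165.1 mol/s.
Conversion of P: 1ξ₁ + 2ξ₂ = 0.448 × 691 = 309.6 → ξ₂ = 72.21 mol/s.
Outlet amounts (n = n₀ + Σ ν·ξ):
  P: 691 − 1(165.1) − 2(72.21) = 381.4
  R: 1800 − 2(165.1) − 1(72.21) = 1397
  V: 0 + 1(165.1) = 165.1
  Q: 0 + 2(72.21) = 144.4
Total out = 2088 mol/s; y_R = 1397 / 2088 = 0.6691.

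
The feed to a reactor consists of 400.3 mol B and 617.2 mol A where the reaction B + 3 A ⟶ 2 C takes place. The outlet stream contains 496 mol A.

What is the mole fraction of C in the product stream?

0.0863

For A: n = n₀ − 3ξ → 496 = 617.2 − 3ξ, giving ξ = 40.4 mol.
Outlet amounts (n = n₀ + ν ξ):
  B: 400.3 − 1(40.4) = 359.9
  A: 617.2 − 3(40.4) = 496
  C: 0 + 2(40.4) = 80.8
Total out = 936.7 mol; y_C = 80.8 / 936.7 = 0.08626.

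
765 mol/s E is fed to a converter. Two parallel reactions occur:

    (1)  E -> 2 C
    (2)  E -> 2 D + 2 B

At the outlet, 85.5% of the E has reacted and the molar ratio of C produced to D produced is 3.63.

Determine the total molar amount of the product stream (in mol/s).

1700 mol/s

Conversion of E: E consumed = 0.855 × 765 = 654.1 mol/s = 1ξ₁ + 1ξ₂.
Selectivity: 2ξ₁ / (2ξ₂) = 3.63 → ξ₁ = 3.63 ξ₂.
Substitute: (1·3.63 + 1) ξ₂ = 654.1 → ξ₂ = 141.3 mol/s, ξ₁ = 512.8 mol/s.
Outlet amounts (n = n₀ + Σ ν·ξ):
  E: 765 − 1(512.8) − 1(141.3) = 110.9
  C: 0 + 2(512.8) = 1026
  D: 0 + 2(141.3) = 282.5
  B: 0 + 2(141.3) = 282.5
Total out = 110.9 + 1026 + 282.5 + 282.5 = 1702 mol/s.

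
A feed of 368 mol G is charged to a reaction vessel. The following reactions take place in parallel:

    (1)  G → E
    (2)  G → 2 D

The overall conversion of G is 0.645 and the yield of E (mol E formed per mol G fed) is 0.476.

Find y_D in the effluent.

Yield of E: 1ξ₁ / 368 = 0.476 → ξ₁ = 175.2 mol.
Conversion of G: 1ξ₁ + 1ξ₂ = 0.645 × 368 = 237.4 → ξ₂ = 62.19 mol.
Outlet amounts (n = n₀ + Σ ν·ξ):
  G: 368 − 1(175.2) − 1(62.19) = 130.6
  E: 0 + 1(175.2) = 175.2
  D: 0 + 2(62.19) = 124.4
Total out = 430.2 mol; y_D = 124.4 / 430.2 = 0.2891.

0.289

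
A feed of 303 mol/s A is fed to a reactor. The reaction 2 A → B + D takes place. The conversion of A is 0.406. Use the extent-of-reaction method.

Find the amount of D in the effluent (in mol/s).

A reacted = 0.406 × 303 = 123 mol/s; ν_A = −2, so ξ = 123/2 = 61.51 mol/s.
Outlet amounts (n = n₀ + ν ξ):
  A: 303 − 2(61.51) = 180
  B: 0 + 1(61.51) = 61.51
  D: 0 + 1(61.51) = 61.51

61.5 mol/s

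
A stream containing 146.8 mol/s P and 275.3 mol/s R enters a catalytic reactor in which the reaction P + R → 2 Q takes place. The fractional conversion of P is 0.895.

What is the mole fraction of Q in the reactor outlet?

0.623

P reacted = 0.895 × 146.8 = 131.4 mol/s; ν_P = −1, so ξ = 131.4/1 = 131.4 mol/s.
Outlet amounts (n = n₀ + ν ξ):
  P: 146.8 − 1(131.4) = 15.41
  R: 275.3 − 1(131.4) = 143.9
  Q: 0 + 2(131.4) = 262.8
Total out = 422.1 mol/s; y_Q = 262.8 / 422.1 = 0.6225.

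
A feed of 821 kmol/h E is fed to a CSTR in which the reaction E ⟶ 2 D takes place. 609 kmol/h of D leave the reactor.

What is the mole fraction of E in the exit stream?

0.459

For D: n = n₀ + 2ξ → 609 = 0 + 2ξ, giving ξ = 304.5 kmol/h.
Outlet amounts (n = n₀ + ν ξ):
  E: 821 − 1(304.5) = 516.5
  D: 0 + 2(304.5) = 609
Total out = 1126 kmol/h; y_E = 516.5 / 1126 = 0.4589.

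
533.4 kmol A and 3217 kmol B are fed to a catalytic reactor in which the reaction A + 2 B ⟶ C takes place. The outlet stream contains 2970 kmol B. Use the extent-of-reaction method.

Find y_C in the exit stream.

For B: n = n₀ − 2ξ → 2970 = 3217 − 2ξ, giving ξ = 123.5 kmol.
Outlet amounts (n = n₀ + ν ξ):
  A: 533.4 − 1(123.5) = 409.9
  B: 3217 − 2(123.5) = 2970
  C: 0 + 1(123.5) = 123.5
Total out = 3503 kmol; y_C = 123.5 / 3503 = 0.03525.

0.0353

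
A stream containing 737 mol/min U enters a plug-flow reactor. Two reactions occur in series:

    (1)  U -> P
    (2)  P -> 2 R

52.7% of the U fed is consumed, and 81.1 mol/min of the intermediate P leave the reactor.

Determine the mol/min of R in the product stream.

Conversion of U: U consumed = 1ξ₁ = 0.527 × 737 → ξ₁ = 388.4 mol/min.
P balance: n_P = 0 + 1ξ₁ − 1ξ₂ = 81.1 → ξ₂ = (1·388.4 − 81.1)/1 = 307.3 mol/min.
Outlet amounts (n = n₀ + Σ ν·ξ):
  U: 737 − 1(388.4) = 348.6
  P: 0 + 1(388.4) − 1(307.3) = 81.1
  R: 0 + 2(307.3) = 614.6

615 mol/min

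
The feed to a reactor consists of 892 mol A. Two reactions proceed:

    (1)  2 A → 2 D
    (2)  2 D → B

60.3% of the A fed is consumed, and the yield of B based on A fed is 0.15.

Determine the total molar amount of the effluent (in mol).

758 mol

Conversion of A: A consumed = 2ξ₁ = 0.603 × 892 → ξ₁ = 268.9 mol.
Yield of B: 1ξ₂ / 892 = 0.15 → ξ₂ = 133.8 mol.
Outlet amounts (n = n₀ + Σ ν·ξ):
  A: 892 − 2(268.9) = 354.1
  D: 0 + 2(268.9) − 2(133.8) = 270.3
  B: 0 + 1(133.8) = 133.8
Total out = 354.1 + 270.3 + 133.8 = 758.2 mol.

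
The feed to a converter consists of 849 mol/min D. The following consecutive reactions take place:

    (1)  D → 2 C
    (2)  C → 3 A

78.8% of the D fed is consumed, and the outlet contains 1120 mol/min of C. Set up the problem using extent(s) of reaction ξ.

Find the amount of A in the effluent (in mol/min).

654 mol/min

Conversion of D: D consumed = 1ξ₁ = 0.788 × 849 → ξ₁ = 669 mol/min.
C balance: n_C = 0 + 2ξ₁ − 1ξ₂ = 1120 → ξ₂ = (2·669 − 1120)/1 = 218 mol/min.
Outlet amounts (n = n₀ + Σ ν·ξ):
  D: 849 − 1(669) = 180
  C: 0 + 2(669) − 1(218) = 1120
  A: 0 + 3(218) = 654.1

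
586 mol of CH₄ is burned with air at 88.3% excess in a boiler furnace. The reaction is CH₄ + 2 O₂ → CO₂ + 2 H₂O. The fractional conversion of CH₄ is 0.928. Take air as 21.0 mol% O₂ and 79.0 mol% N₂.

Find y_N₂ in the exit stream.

0.748

Stoichiometric O₂ = 2 × 586 = 1172 mol; O₂ fed = 1172 × 1.883 = 2207 mol.
N₂ fed = 2207 × 79/21 = 8302 mol.
Fuel reacted = 0.928 × 586 → ξ = 543.8 mol.
Outlet (n = n₀ + ν ξ):
  CH₄: 586 − 1(543.8) = 42.19
  O₂: 2207 − 2(543.8) = 1119
  N₂: 8302 (inert)
  CO₂: 0 + 1(543.8) = 543.8
  H₂O: 0 + 2(543.8) = 1088
Total out = 11090 mol; y_N₂ = 8302 / 11090 = 0.7483.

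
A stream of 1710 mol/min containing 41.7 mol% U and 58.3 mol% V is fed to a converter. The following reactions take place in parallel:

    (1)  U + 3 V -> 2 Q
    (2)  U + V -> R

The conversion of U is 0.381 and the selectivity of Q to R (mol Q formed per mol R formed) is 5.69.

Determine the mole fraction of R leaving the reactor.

Conversion of U: U consumed = 0.381 × 713.1 = 271.7 mol/min = 1ξ₁ + 1ξ₂.
Selectivity: 2ξ₁ / (1ξ₂) = 5.69 → ξ₁ = 2.845 ξ₂.
Substitute: (1·2.845 + 1) ξ₂ = 271.7 → ξ₂ = 70.66 mol/min, ξ₁ = 201 mol/min.
Outlet amounts (n = n₀ + Σ ν·ξ):
  U: 713.1 − 1(201) − 1(70.66) = 441.4
  V: 996.9 − 3(201) − 1(70.66) = 323.2
  Q: 0 + 2(201) = 402
  R: 0 + 1(70.66) = 70.66
Total out = 1237 mol/min; y_R = 70.66 / 1237 = 0.05711.

0.0571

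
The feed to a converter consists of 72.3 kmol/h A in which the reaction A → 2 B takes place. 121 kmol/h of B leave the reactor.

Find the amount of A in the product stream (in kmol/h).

11.8 kmol/h

For B: n = n₀ + 2ξ → 121 = 0 + 2ξ, giving ξ = 60.5 kmol/h.
Outlet amounts (n = n₀ + ν ξ):
  A: 72.3 − 1(60.5) = 11.8
  B: 0 + 2(60.5) = 121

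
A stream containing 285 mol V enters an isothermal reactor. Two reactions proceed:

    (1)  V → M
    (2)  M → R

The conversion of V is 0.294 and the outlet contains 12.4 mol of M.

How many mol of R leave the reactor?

71.4 mol

Conversion of V: V consumed = 1ξ₁ = 0.294 × 285 → ξ₁ = 83.79 mol.
M balance: n_M = 0 + 1ξ₁ − 1ξ₂ = 12.4 → ξ₂ = (1·83.79 − 12.4)/1 = 71.39 mol.
Outlet amounts (n = n₀ + Σ ν·ξ):
  V: 285 − 1(83.79) = 201.2
  M: 0 + 1(83.79) − 1(71.39) = 12.4
  R: 0 + 1(71.39) = 71.39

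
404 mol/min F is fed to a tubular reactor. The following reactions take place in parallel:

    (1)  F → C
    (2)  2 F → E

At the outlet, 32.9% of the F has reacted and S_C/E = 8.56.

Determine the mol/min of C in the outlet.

108 mol/min

Conversion of F: F consumed = 0.329 × 404 = 132.9 mol/min = 1ξ₁ + 2ξ₂.
Selectivity: 1ξ₁ / (1ξ₂) = 8.56 → ξ₁ = 8.56 ξ₂.
Substitute: (1·8.56 + 2) ξ₂ = 132.9 → ξ₂ = 12.59 mol/min, ξ₁ = 107.7 mol/min.
Outlet amounts (n = n₀ + Σ ν·ξ):
  F: 404 − 1(107.7) − 2(12.59) = 271.1
  C: 0 + 1(107.7) = 107.7
  E: 0 + 1(12.59) = 12.59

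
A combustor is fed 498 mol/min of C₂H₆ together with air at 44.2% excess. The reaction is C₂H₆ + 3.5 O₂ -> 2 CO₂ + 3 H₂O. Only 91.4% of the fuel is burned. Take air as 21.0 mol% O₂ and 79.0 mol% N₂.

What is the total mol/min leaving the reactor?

12700 mol/min

Stoichiometric O₂ = 3.5 × 498 = 1743 mol/min; O₂ fed = 1743 × 1.442 = 2513 mol/min.
N₂ fed = 2513 × 79/21 = 9455 mol/min.
Fuel reacted = 0.914 × 498 → ξ = 455.2 mol/min.
Outlet (n = n₀ + ν ξ):
  C₂H₆: 498 − 1(455.2) = 42.83
  O₂: 2513 − 3.5(455.2) = 920.3
  N₂: 9455 (inert)
  CO₂: 0 + 2(455.2) = 910.3
  H₂O: 0 + 3(455.2) = 1366
Total out = 42.83 + 920.3 + 9455 + 910.3 + 1366 = 12690 mol/min.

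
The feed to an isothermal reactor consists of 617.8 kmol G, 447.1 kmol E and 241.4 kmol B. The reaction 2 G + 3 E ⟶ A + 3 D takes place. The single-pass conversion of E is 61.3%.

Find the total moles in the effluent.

E reacted = 0.613 × 447.1 = 274.1 kmol; ν_E = −3, so ξ = 274.1/3 = 91.36 kmol.
Outlet amounts (n = n₀ + ν ξ):
  G: 617.8 − 2(91.36) = 435.1
  E: 447.1 − 3(91.36) = 173
  A: 0 + 1(91.36) = 91.36
  D: 0 + 3(91.36) = 274.1
  B: 241.4 (inert)
Total out = 435.1 + 173 + 91.36 + 274.1 + 241.4 = 1215 kmol.

1210 kmol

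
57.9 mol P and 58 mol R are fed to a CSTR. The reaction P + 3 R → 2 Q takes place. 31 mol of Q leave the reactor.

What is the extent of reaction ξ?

ξ = 15.5 mol

For Q: n = n₀ + 2ξ → 31 = 0 + 2ξ, giving ξ = 15.5 mol.
Outlet amounts (n = n₀ + ν ξ):
  P: 57.9 − 1(15.5) = 42.4
  R: 58 − 3(15.5) = 11.5
  Q: 0 + 2(15.5) = 31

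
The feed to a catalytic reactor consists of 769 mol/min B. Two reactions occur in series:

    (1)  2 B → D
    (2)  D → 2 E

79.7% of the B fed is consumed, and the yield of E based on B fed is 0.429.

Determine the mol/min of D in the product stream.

Conversion of B: B consumed = 2ξ₁ = 0.797 × 769 → ξ₁ = 306.4 mol/min.
Yield of E: 2ξ₂ / 769 = 0.429 → ξ₂ = 165 mol/min.
Outlet amounts (n = n₀ + Σ ν·ξ):
  B: 769 − 2(306.4) = 156.1
  D: 0 + 1(306.4) − 1(165) = 141.5
  E: 0 + 2(165) = 329.9

141 mol/min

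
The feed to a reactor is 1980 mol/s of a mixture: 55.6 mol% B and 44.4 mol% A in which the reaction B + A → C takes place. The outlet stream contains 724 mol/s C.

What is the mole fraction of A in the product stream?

For C: n = n₀ + 1ξ → 724 = 0 + 1ξ, giving ξ = 724 mol/s.
Outlet amounts (n = n₀ + ν ξ):
  B: 1101 − 1(724) = 376.9
  A: 879.1 − 1(724) = 155.1
  C: 0 + 1(724) = 724
Total out = 1256 mol/s; y_A = 155.1 / 1256 = 0.1235.

0.124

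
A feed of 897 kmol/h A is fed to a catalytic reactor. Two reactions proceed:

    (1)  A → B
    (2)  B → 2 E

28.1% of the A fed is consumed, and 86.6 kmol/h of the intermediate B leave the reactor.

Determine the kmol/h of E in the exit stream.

Conversion of A: A consumed = 1ξ₁ = 0.281 × 897 → ξ₁ = 252.1 kmol/h.
B balance: n_B = 0 + 1ξ₁ − 1ξ₂ = 86.6 → ξ₂ = (1·252.1 − 86.6)/1 = 165.5 kmol/h.
Outlet amounts (n = n₀ + Σ ν·ξ):
  A: 897 − 1(252.1) = 644.9
  B: 0 + 1(252.1) − 1(165.5) = 86.6
  E: 0 + 2(165.5) = 330.9

331 kmol/h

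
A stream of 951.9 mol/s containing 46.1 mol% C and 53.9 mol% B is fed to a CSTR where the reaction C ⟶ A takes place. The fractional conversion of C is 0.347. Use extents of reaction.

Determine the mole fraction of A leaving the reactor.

0.16

C reacted = 0.347 × 438.8 = 152.3 mol/s; ν_C = −1, so ξ = 152.3/1 = 152.3 mol/s.
Outlet amounts (n = n₀ + ν ξ):
  C: 438.8 − 1(152.3) = 286.6
  A: 0 + 1(152.3) = 152.3
  B: 513.1 (inert)
Total out = 951.9 mol/s; y_A = 152.3 / 951.9 = 0.16.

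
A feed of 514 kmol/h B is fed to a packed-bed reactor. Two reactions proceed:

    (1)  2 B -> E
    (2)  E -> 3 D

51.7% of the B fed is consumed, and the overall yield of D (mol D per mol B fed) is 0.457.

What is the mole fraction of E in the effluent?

Conversion of B: B consumed = 2ξ₁ = 0.517 × 514 → ξ₁ = 132.9 kmol/h.
Yield of D: 3ξ₂ / 514 = 0.457 → ξ₂ = 78.3 kmol/h.
Outlet amounts (n = n₀ + Σ ν·ξ):
  B: 514 − 2(132.9) = 248.3
  E: 0 + 1(132.9) − 1(78.3) = 54.57
  D: 0 + 3(78.3) = 234.9
Total out = 537.7 kmol/h; y_E = 54.57 / 537.7 = 0.1015.

0.101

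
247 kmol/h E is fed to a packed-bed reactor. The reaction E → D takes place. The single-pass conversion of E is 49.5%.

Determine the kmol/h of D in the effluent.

122 kmol/h

E reacted = 0.495 × 247 = 122.3 kmol/h; ν_E = −1, so ξ = 122.3/1 = 122.3 kmol/h.
Outlet amounts (n = n₀ + ν ξ):
  E: 247 − 1(122.3) = 124.7
  D: 0 + 1(122.3) = 122.3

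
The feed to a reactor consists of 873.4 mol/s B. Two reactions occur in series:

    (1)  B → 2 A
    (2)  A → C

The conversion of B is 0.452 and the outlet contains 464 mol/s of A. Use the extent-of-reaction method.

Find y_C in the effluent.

Conversion of B: B consumed = 1ξ₁ = 0.452 × 873.4 → ξ₁ = 394.8 mol/s.
A balance: n_A = 0 + 2ξ₁ − 1ξ₂ = 464 → ξ₂ = (2·394.8 − 464)/1 = 325.6 mol/s.
Outlet amounts (n = n₀ + Σ ν·ξ):
  B: 873.4 − 1(394.8) = 478.6
  A: 0 + 2(394.8) − 1(325.6) = 464
  C: 0 + 1(325.6) = 325.6
Total out = 1268 mol/s; y_C = 325.6 / 1268 = 0.2567.

0.257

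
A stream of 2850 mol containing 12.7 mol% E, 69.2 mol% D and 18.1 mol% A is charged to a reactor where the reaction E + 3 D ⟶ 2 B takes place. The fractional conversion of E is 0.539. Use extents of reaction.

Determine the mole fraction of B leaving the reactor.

E reacted = 0.539 × 361.9 = 195.1 mol; ν_E = −1, so ξ = 195.1/1 = 195.1 mol.
Outlet amounts (n = n₀ + ν ξ):
  E: 361.9 − 1(195.1) = 166.9
  D: 1972 − 3(195.1) = 1387
  B: 0 + 2(195.1) = 390.2
  A: 515.9 (inert)
Total out = 2460 mol; y_B = 390.2 / 2460 = 0.1586.

0.159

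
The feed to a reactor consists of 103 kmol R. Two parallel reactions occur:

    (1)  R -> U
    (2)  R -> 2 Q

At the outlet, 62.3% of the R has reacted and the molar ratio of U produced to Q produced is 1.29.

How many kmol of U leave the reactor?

Conversion of R: R consumed = 0.623 × 103 = 64.17 kmol = 1ξ₁ + 1ξ₂.
Selectivity: 1ξ₁ / (2ξ₂) = 1.29 → ξ₁ = 2.58 ξ₂.
Substitute: (1·2.58 + 1) ξ₂ = 64.17 → ξ₂ = 17.92 kmol, ξ₁ = 46.24 kmol.
Outlet amounts (n = n₀ + Σ ν·ξ):
  R: 103 − 1(46.24) − 1(17.92) = 38.83
  U: 0 + 1(46.24) = 46.24
  Q: 0 + 2(17.92) = 35.85

46.2 kmol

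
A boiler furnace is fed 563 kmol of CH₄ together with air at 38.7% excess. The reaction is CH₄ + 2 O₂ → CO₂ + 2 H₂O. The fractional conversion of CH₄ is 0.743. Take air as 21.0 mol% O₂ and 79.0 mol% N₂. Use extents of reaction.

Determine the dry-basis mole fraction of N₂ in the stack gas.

0.82

Stoichiometric O₂ = 2 × 563 = 1126 kmol; O₂ fed = 1126 × 1.387 = 1562 kmol.
N₂ fed = 1562 × 79/21 = 5875 kmol.
Fuel reacted = 0.743 × 563 → ξ = 418.3 kmol.
Outlet (n = n₀ + ν ξ):
  CH₄: 563 − 1(418.3) = 144.7
  O₂: 1562 − 2(418.3) = 725.1
  N₂: 5875 (inert)
  CO₂: 0 + 1(418.3) = 418.3
  H₂O: 0 + 2(418.3) = 836.6
Dry total = 7163 kmol; y_N₂ (dry) = 5875 / 7163 = 0.8202.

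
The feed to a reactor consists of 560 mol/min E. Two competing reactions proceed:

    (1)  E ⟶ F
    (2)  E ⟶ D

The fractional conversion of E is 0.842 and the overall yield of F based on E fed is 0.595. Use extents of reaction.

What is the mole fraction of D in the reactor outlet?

Yield of F: 1ξ₁ / 560 = 0.595 → ξ₁ = 333.2 mol/min.
Conversion of E: 1ξ₁ + 1ξ₂ = 0.842 × 560 = 471.5 → ξ₂ = 138.3 mol/min.
Outlet amounts (n = n₀ + Σ ν·ξ):
  E: 560 − 1(333.2) − 1(138.3) = 88.48
  F: 0 + 1(333.2) = 333.2
  D: 0 + 1(138.3) = 138.3
Total out = 560 mol/min; y_D = 138.3 / 560 = 0.247.

0.247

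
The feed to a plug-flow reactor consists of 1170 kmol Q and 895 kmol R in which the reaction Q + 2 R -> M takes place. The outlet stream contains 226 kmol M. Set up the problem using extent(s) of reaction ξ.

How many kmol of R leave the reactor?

For M: n = n₀ + 1ξ → 226 = 0 + 1ξ, giving ξ = 226 kmol.
Outlet amounts (n = n₀ + ν ξ):
  Q: 1170 − 1(226) = 944
  R: 895 − 2(226) = 443
  M: 0 + 1(226) = 226

443 kmol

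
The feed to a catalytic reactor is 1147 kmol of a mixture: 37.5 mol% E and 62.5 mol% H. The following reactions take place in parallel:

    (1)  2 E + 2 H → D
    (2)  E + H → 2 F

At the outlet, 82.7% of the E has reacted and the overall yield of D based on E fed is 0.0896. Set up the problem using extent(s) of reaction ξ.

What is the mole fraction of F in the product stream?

0.54

Yield of D: 1ξ₁ / 430.1 = 0.0896 → ξ₁ = 38.54 kmol.
Conversion of E: 2ξ₁ + 1ξ₂ = 0.827 × 430.1 = 355.7 → ξ₂ = 278.6 kmol.
Outlet amounts (n = n₀ + Σ ν·ξ):
  E: 430.1 − 2(38.54) − 1(278.6) = 74.41
  H: 716.9 − 2(38.54) − 1(278.6) = 361.2
  D: 0 + 1(38.54) = 38.54
  F: 0 + 2(278.6) = 557.3
Total out = 1031 kmol; y_F = 557.3 / 1031 = 0.5403.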